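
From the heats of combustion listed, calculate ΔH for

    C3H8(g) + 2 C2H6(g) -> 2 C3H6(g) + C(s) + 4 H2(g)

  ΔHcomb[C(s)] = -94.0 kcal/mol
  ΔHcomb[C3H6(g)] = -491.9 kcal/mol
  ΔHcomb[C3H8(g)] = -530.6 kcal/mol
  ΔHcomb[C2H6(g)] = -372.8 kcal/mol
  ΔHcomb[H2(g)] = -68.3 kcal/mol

Using ΔH = Σ nΔHc°(reactants) − Σ nΔHc°(products):
= [1·(-530.6) + 2·(-372.8)] − [2·(-491.9) + 1·(-94.0) + 4·(-68.3)]
= 74.8 kcal/mol

ΔH = 74.8 kcal/mol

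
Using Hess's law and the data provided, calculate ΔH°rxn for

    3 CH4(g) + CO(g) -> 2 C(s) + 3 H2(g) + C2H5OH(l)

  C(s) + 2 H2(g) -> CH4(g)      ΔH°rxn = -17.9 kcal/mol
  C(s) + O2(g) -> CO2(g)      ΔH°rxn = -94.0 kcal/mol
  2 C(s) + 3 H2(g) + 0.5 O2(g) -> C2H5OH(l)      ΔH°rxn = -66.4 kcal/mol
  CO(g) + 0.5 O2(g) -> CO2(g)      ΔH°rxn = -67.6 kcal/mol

ΔH°rxn = 13.7 kcal/mol

equation 1 reversed and × 3 (CH4(g) must end up as a reactant; ×3 to match 3 CH4(g) in the target): (-3)·(-17.9) = +53.7 kcal/mol
equation 2 reversed: +94.0 kcal/mol
equation 3 as written (C2H5OH(l) already on the product side): -66.4 kcal/mol
equation 4 as written (CO(g) already on the reactant side): -67.6 kcal/mol
By Hess's law, ΔH°rxn = (+53.7) + (+94.0) + (-66.4) + (-67.6) = 13.7 kcal/mol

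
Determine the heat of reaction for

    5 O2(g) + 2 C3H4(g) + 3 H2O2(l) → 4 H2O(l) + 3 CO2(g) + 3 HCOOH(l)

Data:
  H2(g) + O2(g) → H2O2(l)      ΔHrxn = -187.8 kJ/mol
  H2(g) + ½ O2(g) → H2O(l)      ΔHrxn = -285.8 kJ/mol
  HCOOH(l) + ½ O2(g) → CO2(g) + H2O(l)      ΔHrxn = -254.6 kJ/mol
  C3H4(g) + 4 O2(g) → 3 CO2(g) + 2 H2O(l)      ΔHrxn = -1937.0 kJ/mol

equation 1 reversed and × 3 (reverse to put H2O2(l) on the reactant side; scale by 3 for the 3 H2O2(l)): (-3)·(-187.8) = +563.4 kJ/mol
equation 2 × 3: (3)·(-285.8) = -857.4 kJ/mol
equation 3 reversed and × 3 (reverse to put HCOOH(l) on the product side; scale by 3 for the 3 HCOOH(l)): (-3)·(-254.6) = +763.8 kJ/mol
equation 4 × 2 (scale by 2 for the 2 C3H4(g)): (2)·(-1937.0) = -3874.0 kJ/mol
ΔHrxn = (+563.4) + (-857.4) + (+763.8) + (-3874.0) = -3404.2 kJ/mol

ΔHrxn = -3404.2 kJ/mol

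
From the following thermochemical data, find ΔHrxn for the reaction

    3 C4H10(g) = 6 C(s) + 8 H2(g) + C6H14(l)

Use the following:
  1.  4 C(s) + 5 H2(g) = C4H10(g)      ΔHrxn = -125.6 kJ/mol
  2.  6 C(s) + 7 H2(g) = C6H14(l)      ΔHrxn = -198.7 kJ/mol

eq. 1 reversed and × 3 (C4H10(g) must end up as a reactant; ×3 to match 3 C4H10(g) in the target): (-3)·(-125.6) = +376.8 kJ/mol
eq. 2 as written (C6H14(l) already on the product side): -198.7 kJ/mol
Since enthalpy is a state function, ΔHrxn = (+376.8) + (-198.7) = 178.1 kJ/mol

ΔHrxn = 178.1 kJ/mol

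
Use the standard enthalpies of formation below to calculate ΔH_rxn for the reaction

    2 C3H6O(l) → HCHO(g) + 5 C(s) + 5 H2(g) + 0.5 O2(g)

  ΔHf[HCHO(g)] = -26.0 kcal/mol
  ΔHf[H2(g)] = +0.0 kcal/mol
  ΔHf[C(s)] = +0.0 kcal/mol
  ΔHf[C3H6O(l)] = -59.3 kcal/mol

Products: 1·(-26.0) + 5·(+0.0) + 5·(+0.0) + 1/2·(+0.0) = -26.0
Reactants: 2·(-59.3) = -118.6
ΔH_rxn = (-26.0) − (-118.6) = 92.6 kcal/mol

ΔH_rxn = 92.6 kcal/mol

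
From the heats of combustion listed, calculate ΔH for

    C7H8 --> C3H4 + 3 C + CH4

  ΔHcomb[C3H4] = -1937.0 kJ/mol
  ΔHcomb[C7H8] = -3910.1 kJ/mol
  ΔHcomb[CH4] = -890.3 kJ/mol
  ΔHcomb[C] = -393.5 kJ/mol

ΔH = 97.7 kJ/mol

Using ΔH = Σ nΔHc°(reactants) − Σ nΔHc°(products):
= [1·(-3910.1)] − [1·(-1937.0) + 3·(-393.5) + 1·(-890.3)]
= 97.7 kJ/mol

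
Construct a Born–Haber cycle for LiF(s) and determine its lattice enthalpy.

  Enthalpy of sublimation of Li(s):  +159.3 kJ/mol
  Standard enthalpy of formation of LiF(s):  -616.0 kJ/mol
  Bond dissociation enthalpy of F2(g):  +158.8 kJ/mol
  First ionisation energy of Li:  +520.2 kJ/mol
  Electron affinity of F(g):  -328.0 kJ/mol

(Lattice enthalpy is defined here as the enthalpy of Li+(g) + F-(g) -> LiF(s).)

ΔHf° = 1·ΔHsub + 1·(ΣIE) + 1/2·D(F2) + 1·EA + U
-616.0 = 1·(+159.3) + 1·(+520.2) + 1/2·(+158.8) + 1·(-328.0) + U
U = -616.0 − (+430.9) = -1046.9 kJ/mol

U = -1046.9 kJ/mol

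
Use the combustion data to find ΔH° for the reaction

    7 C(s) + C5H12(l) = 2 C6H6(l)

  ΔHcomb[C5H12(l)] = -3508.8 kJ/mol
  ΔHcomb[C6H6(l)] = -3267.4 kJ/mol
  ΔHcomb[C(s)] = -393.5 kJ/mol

Using ΔH = Σ nΔHc°(reactants) − Σ nΔHc°(products):
= [7·(-393.5) + 1·(-3508.8)] − [2·(-3267.4)]
= 271.5 kJ/mol

ΔH° = 271.5 kJ/mol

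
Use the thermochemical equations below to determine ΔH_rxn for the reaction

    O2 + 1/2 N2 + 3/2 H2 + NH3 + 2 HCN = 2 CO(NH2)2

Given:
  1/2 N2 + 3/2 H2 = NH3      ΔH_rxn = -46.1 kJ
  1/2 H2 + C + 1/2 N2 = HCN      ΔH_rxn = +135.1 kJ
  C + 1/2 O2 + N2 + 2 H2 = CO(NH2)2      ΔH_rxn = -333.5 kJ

equation 1 reversed: +46.1 kJ
equation 2 reversed and × 2: (-2)·(+135.1) = -270.2 kJ
equation 3 × 2: (2)·(-333.5) = -667.0 kJ
Summing the manipulated equations, ΔH_rxn = (-1)·(-46.1) + (-2)·(+135.1) + (2)·(-333.5) = -891.1 kJ

ΔH_rxn = -891.1 kJ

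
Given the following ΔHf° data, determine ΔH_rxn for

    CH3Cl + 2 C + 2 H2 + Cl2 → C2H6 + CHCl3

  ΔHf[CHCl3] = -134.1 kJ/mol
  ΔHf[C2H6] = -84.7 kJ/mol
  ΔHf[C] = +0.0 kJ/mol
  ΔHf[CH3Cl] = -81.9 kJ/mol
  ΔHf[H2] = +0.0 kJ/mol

Products: 1·(-84.7) + 1·(-134.1) = -218.8
Reactants: 1·(-81.9) + 2·(+0.0) + 2·(+0.0) + 1·(+0.0) = -81.9
ΔH_rxn = (-218.8) − (-81.9) = -136.9 kJ/mol

ΔH_rxn = -136.9 kJ/mol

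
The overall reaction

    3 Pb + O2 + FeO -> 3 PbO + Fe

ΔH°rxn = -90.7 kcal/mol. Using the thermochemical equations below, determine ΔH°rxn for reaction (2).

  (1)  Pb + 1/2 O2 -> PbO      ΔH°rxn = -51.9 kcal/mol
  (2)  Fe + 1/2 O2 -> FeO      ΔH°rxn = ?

ΔH°rxn = -65.0 kcal/mol

(1) × 3 (scale by 3 for the 3 PbO): (3)·(-51.9) = -155.7 kcal/mol
(2) reversed (FeO must end up as a reactant): contributes −x
-90.7 = (-155.7) − x
x = (-90.7 − (-155.7)) / (-1) = -65.0 kcal/mol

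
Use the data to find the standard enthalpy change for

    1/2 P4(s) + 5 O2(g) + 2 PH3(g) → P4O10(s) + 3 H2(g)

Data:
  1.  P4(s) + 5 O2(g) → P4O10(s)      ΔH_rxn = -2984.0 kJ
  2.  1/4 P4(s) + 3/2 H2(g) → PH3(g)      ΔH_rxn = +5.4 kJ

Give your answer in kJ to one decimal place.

ΔH_rxn = -2994.8 kJ

eq. 1 as written: -2984.0 kJ
eq. 2 reversed and × 2: (-2)·(+5.4) = -10.8 kJ
ΔH_rxn = (1)·(-2984.0) + (-2)·(+5.4) = -2994.8 kJ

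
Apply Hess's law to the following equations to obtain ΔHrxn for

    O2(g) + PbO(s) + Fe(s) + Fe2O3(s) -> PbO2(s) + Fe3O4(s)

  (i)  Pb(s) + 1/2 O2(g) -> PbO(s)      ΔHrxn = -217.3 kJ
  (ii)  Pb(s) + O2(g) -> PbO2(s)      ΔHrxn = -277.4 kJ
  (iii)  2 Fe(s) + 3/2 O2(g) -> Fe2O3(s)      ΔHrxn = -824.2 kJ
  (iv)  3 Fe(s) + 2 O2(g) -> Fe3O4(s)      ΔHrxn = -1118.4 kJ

(i) reversed (reverse to put PbO(s) on the reactant side): +217.3 kJ
(ii) as written (PbO2(s) already on the product side): -277.4 kJ
(iii) reversed (Fe2O3(s) must end up as a reactant): +824.2 kJ
(iv) as written (Fe3O4(s) already on the product side): -1118.4 kJ
By Hess's law, ΔHrxn = (-1)·(-217.3) + (1)·(-277.4) + (-1)·(-824.2) + (1)·(-1118.4) = -354.3 kJ

ΔHrxn = -354.3 kJ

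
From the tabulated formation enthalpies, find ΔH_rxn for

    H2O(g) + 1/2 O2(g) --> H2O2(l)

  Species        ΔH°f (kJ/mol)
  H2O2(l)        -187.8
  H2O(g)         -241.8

ΔH_rxn = 54.0 kJ/mol

Products: 1·(-187.8) = -187.8
Reactants: 1·(-241.8) + 1/2·(+0.0) = -241.8
ΔH_rxn = (-187.8) − (-241.8) = 54.0 kJ/mol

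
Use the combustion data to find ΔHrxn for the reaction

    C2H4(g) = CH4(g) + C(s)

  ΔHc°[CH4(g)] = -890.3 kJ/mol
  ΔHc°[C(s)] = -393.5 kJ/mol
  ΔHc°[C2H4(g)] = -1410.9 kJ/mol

Using ΔH = Σ nΔHc°(reactants) − Σ nΔHc°(products):
= [1·(-1410.9)] − [1·(-890.3) + 1·(-393.5)]
= -127.1 kJ/mol

ΔHrxn = -127.1 kJ/mol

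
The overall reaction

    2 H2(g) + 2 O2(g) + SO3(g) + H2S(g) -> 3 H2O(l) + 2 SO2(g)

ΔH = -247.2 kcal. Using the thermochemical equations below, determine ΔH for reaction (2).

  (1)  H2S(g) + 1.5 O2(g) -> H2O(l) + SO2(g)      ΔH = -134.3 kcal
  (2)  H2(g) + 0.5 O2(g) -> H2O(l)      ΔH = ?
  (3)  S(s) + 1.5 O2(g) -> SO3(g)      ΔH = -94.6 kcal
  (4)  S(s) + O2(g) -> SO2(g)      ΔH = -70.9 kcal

(1) as written: -134.3 kcal
(2) × 2: contributes 2·x
(3) reversed: +94.6 kcal
(4) as written: -70.9 kcal
-247.2 = (-134.3) + (+94.6) + (-70.9) + 2·x
x = (-247.2 − (-110.6)) / (2) = -68.3 kcal

ΔH = -68.3 kcal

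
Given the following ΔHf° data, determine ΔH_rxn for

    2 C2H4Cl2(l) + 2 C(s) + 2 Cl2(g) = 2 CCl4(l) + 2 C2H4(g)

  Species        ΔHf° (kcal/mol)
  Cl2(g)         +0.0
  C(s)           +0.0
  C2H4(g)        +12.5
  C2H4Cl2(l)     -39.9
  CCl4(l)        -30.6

Products: 2·(-30.6) + 2·(+12.5) = -36.2
Reactants: 2·(-39.9) + 2·(+0.0) + 2·(+0.0) = -79.8
ΔH_rxn = (-36.2) − (-79.8) = 43.6 kcal/mol

ΔH_rxn = 43.6 kcal/mol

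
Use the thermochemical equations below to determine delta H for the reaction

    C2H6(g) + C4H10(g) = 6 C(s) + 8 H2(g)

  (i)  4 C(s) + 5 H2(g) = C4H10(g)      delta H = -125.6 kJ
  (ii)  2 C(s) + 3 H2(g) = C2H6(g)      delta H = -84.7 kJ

(i) reversed (reverse to put C4H10(g) on the reactant side): +125.6 kJ
(ii) reversed (reverse to put C2H6(g) on the reactant side): +84.7 kJ
delta H = (+125.6) + (+84.7) = 210.3 kJ

delta H = 210.3 kJ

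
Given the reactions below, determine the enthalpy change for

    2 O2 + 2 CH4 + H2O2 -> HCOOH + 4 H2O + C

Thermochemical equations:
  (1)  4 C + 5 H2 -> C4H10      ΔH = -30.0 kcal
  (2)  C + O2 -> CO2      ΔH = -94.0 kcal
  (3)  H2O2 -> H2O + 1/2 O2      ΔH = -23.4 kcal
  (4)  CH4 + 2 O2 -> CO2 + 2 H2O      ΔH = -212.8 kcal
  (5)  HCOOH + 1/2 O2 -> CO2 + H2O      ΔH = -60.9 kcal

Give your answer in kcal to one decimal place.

ΔH = -294.1 kcal

(1): not needed.
(2) reversed: +94.0 kcal
(3) as written: -23.4 kcal
(4) × 2: (2)·(-212.8) = -425.6 kcal
(5) reversed: +60.9 kcal
Summing the manipulated equations, ΔH = (-1)·(-94.0) + (1)·(-23.4) + (2)·(-212.8) + (-1)·(-60.9) = -294.1 kcal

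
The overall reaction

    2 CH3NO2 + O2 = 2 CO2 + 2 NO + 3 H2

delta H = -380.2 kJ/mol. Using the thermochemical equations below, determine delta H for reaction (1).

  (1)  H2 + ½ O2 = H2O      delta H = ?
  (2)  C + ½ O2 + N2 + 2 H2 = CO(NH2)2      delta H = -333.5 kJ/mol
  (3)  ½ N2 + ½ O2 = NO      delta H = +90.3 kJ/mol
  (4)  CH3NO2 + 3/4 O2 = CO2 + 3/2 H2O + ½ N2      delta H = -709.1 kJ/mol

delta H = -285.8 kJ/mol

(1) reversed and × 3: contributes −3·x
(2): not needed (C appears nowhere else).
(3) × 2 (×2 to match 2 NO in the target): (2)·(+90.3) = +180.6 kJ/mol
(4) × 2 (×2 to match 2 CH3NO2 in the target): (2)·(-709.1) = -1418.2 kJ/mol
-380.2 = (+180.6) + (-1418.2) − 3·x
x = (-380.2 − (-1237.6)) / (-3) = -285.8 kJ/mol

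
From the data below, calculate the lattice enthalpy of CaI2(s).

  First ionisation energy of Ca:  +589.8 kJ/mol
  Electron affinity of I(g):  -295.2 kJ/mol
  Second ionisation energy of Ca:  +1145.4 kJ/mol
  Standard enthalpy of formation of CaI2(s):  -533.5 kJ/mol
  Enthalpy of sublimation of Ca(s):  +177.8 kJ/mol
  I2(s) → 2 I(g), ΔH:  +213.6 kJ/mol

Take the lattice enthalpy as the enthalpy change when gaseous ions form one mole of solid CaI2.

ΔHf° = 1·ΔHsub + 1·(ΣIE) + 1·D(I2) + 2·EA + U
-533.5 = 1·(+177.8) + 1·(+1735.2) + 1·(+213.6) + 2·(-295.2) + U
U = -533.5 − (+1536.2) = -2069.7 kJ/mol

U = -2069.7 kJ/mol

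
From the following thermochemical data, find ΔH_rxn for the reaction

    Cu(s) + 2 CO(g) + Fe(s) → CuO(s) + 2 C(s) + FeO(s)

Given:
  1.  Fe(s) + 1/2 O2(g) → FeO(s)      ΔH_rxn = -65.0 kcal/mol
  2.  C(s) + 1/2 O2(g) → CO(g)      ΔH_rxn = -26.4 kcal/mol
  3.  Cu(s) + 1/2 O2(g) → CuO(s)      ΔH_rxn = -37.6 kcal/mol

ΔH_rxn = -49.8 kcal/mol

eq. 1 as written: -65.0 kcal/mol
eq. 2 reversed and × 2: (-2)·(-26.4) = +52.8 kcal/mol
eq. 3 as written: -37.6 kcal/mol
By Hess's law, ΔH_rxn = (1)·(-65.0) + (-2)·(-26.4) + (1)·(-37.6) = -49.8 kcal/mol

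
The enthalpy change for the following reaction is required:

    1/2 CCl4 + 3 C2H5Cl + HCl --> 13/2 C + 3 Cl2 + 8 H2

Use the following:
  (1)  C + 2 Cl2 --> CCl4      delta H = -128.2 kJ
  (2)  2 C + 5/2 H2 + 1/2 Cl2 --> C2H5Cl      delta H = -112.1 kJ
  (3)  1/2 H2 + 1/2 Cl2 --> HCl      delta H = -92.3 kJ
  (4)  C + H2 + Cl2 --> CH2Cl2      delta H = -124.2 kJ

delta H = 492.7 kJ

(1) reversed and × 1/2 (CCl4 must end up as a reactant; scale by 1/2 for the 1/2 CCl4): (-1/2)·(-128.2) = +64.1 kJ
(2) reversed and × 3 (reverse to put C2H5Cl on the reactant side; scale by 3 for the 3 C2H5Cl): (-3)·(-112.1) = +336.3 kJ
(3) reversed (HCl must end up as a reactant): +92.3 kJ
(4): not needed (CH2Cl2 appears nowhere else).
delta H = (-1/2)·(-128.2) + (-3)·(-112.1) + (-1)·(-92.3) = 492.7 kJ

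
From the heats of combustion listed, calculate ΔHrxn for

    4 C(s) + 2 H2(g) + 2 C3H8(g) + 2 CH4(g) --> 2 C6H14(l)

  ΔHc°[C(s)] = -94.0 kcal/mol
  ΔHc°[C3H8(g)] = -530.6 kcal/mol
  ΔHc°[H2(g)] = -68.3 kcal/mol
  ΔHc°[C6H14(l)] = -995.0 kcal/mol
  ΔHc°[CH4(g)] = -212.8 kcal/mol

ΔHrxn = -9.4 kcal/mol

Using ΔH = Σ nΔHc°(reactants) − Σ nΔHc°(products):
= [4·(-94.0) + 2·(-68.3) + 2·(-530.6) + 2·(-212.8)] − [2·(-995.0)]
= -9.4 kcal/mol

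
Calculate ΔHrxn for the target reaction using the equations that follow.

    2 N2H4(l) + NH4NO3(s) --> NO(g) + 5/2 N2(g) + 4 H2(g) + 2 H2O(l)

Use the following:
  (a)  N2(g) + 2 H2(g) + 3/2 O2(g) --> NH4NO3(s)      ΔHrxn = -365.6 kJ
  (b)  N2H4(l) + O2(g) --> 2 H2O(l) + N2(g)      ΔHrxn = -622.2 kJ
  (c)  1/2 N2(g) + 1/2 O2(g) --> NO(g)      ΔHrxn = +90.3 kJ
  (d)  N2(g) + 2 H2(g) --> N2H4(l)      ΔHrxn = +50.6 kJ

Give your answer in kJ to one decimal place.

(a) reversed: +365.6 kJ
(b) as written: -622.2 kJ
(c) as written: +90.3 kJ
(d) reversed: -50.6 kJ
Combining the equations, ΔHrxn = (+365.6) + (-622.2) + (+90.3) + (-50.6) = -216.9 kJ

ΔHrxn = -216.9 kJ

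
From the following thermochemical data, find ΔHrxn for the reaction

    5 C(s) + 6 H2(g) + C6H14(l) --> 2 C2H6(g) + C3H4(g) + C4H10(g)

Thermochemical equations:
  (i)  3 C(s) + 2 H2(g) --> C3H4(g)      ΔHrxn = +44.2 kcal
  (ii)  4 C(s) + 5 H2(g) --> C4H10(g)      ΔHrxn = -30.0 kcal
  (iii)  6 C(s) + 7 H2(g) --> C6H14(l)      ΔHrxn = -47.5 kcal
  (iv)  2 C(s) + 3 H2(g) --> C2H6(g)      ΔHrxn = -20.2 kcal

ΔHrxn = 21.3 kcal

(i) as written: +44.2 kcal
(ii) as written: -30.0 kcal
(iii) reversed: +47.5 kcal
(iv) × 2: (2)·(-20.2) = -40.4 kcal
ΔHrxn = (1)·(+44.2) + (1)·(-30.0) + (-1)·(-47.5) + (2)·(-20.2) = 21.3 kcal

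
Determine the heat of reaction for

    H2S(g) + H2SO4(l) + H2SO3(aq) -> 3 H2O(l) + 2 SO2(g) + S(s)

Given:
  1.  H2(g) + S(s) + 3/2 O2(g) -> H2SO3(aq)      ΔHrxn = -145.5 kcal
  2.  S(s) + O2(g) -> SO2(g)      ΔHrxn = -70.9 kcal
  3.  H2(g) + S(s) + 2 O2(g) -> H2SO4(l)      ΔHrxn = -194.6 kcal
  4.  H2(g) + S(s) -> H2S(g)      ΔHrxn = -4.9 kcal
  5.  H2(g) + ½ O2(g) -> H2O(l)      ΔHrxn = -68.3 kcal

ΔHrxn = -1.7 kcal

eq. 1 reversed: +145.5 kcal
eq. 2 × 2: (2)·(-70.9) = -141.8 kcal
eq. 3 reversed: +194.6 kcal
eq. 4 reversed: +4.9 kcal
eq. 5 × 3: (3)·(-68.3) = -204.9 kcal
Summing the manipulated equations, ΔHrxn = (-1)·(-145.5) + (2)·(-70.9) + (-1)·(-194.6) + (-1)·(-4.9) + (3)·(-68.3) = -1.7 kcal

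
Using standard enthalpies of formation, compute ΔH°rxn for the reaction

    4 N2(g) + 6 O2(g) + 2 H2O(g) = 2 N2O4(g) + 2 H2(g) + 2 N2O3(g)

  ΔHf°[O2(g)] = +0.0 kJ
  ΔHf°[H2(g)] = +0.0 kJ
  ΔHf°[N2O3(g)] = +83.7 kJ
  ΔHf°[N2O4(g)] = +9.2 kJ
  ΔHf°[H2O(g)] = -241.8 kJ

ΔH°rxn = 669.4 kJ

ΔH°rxn = Σ nΔHf°(products) − Σ nΔHf°(reactants).
Products: 2·(+9.2) + 2·(+0.0) + 2·(+83.7) = +185.8
Reactants: 4·(+0.0) + 6·(+0.0) + 2·(-241.8) = -483.6
ΔH°rxn = (+185.8) − (-483.6) = 669.4 kJ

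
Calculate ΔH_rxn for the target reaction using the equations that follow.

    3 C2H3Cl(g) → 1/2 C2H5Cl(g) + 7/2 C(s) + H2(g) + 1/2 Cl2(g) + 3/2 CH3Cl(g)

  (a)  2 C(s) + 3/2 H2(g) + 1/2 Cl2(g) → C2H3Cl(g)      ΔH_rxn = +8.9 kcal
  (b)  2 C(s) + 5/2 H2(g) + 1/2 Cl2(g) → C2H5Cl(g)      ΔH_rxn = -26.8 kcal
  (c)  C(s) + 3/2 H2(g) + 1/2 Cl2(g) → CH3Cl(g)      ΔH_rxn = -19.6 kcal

ΔH_rxn = -69.5 kcal

(a) reversed and × 3: (-3)·(+8.9) = -26.7 kcal
(b) × 1/2: (1/2)·(-26.8) = -13.4 kcal
(c) × 3/2: (3/2)·(-19.6) = -29.4 kcal
ΔH_rxn = (-26.7) + (-13.4) + (-29.4) = -69.5 kcal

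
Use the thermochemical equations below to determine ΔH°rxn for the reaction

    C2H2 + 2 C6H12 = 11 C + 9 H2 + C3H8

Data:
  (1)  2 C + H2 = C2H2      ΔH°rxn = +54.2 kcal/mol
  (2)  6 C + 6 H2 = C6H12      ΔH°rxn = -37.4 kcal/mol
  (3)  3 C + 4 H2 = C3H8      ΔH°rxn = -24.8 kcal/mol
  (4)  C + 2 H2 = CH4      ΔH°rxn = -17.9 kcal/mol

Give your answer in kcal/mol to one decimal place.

ΔH°rxn = -4.2 kcal/mol

(1) reversed (reverse to put C2H2 on the reactant side): -54.2 kcal/mol
(2) reversed and × 2 (reverse to put C6H12 on the reactant side; ×2 to match 2 C6H12 in the target): (-2)·(-37.4) = +74.8 kcal/mol
(3) as written (C3H8 already on the product side): -24.8 kcal/mol
(4): not needed (CH4 appears nowhere else).
ΔH°rxn = (-54.2) + (+74.8) + (-24.8) = -4.2 kcal/mol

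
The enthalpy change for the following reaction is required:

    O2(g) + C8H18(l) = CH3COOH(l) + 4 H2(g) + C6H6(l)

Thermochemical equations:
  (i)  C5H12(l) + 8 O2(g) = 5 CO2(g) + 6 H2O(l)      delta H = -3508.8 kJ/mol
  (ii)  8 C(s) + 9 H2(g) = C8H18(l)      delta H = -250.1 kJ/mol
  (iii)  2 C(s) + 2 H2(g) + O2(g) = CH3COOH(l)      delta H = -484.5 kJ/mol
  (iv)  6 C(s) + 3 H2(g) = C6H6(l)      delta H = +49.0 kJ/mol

(i): not needed.
(ii) reversed: +250.1 kJ/mol
(iii) as written: -484.5 kJ/mol
(iv) as written: +49.0 kJ/mol
Combining the equations, delta H = (+250.1) + (-484.5) + (+49.0) = -185.4 kJ/mol

delta H = -185.4 kJ/mol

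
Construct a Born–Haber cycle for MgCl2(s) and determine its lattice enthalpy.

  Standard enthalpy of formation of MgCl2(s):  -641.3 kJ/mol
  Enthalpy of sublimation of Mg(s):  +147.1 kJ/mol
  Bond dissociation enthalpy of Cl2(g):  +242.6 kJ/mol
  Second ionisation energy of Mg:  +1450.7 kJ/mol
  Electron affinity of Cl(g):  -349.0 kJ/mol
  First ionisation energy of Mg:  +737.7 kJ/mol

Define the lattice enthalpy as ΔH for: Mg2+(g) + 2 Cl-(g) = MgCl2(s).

ΔHf° = 1·ΔHsub + 1·(ΣIE) + 1·D(Cl2) + 2·EA + U
-641.3 = 1·(+147.1) + 1·(+2188.4) + 1·(+242.6) + 2·(-349.0) + U
U = -641.3 − (+1880.1) = -2521.4 kJ/mol

U = -2521.4 kJ/mol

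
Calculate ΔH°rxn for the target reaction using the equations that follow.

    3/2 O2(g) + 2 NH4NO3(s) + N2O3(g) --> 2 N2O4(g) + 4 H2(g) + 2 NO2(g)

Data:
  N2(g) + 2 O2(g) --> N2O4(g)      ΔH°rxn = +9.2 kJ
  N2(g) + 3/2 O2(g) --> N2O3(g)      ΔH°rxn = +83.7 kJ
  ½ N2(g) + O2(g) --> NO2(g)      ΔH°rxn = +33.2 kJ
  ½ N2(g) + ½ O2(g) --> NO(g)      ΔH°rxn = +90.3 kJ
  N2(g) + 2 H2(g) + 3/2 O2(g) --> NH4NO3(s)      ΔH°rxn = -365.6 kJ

ΔH°rxn = 732.3 kJ

equation 1 × 2 (scale by 2 for the 2 N2O4(g)): (2)·(+9.2) = +18.4 kJ
equation 2 reversed (N2O3(g) must end up as a reactant): -83.7 kJ
equation 3 × 2 (scale by 2 for the 2 NO2(g)): (2)·(+33.2) = +66.4 kJ
equation 4: not needed (NO(g) appears nowhere else).
equation 5 reversed and × 2 (NH4NO3(s) must end up as a reactant; scale by 2 for the 2 NH4NO3(s)): (-2)·(-365.6) = +731.2 kJ
ΔH°rxn = (+18.4) + (-83.7) + (+66.4) + (+731.2) = 732.3 kJ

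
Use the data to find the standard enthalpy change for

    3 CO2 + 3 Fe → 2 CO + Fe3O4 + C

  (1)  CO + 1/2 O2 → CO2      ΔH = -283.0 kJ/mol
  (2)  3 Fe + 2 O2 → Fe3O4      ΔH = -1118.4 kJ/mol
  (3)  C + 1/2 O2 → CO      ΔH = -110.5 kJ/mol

ΔH = -158.9 kJ/mol

(1) reversed and × 3 (reverse to put CO2 on the reactant side; ×3 to match 3 CO2 in the target): (-3)·(-283.0) = +849.0 kJ/mol
(2) as written (Fe3O4 already on the product side): -1118.4 kJ/mol
(3) reversed (C must end up as a product): +110.5 kJ/mol
Combining the equations, ΔH = (-3)·(-283.0) + (1)·(-1118.4) + (-1)·(-110.5) = -158.9 kJ/mol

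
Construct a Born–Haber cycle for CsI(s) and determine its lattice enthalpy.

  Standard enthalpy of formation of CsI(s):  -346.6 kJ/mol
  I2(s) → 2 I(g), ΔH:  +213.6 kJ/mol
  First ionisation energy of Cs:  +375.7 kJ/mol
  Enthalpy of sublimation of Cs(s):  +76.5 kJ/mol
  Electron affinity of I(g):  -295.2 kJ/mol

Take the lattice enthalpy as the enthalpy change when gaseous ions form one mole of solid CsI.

ΔHf° = 1·ΔHsub + 1·(ΣIE) + 1/2·D(I2) + 1·EA + U
-346.6 = 1·(+76.5) + 1·(+375.7) + 1/2·(+213.6) + 1·(-295.2) + U
U = -346.6 − (+263.8) = -610.4 kJ/mol

U = -610.4 kJ/mol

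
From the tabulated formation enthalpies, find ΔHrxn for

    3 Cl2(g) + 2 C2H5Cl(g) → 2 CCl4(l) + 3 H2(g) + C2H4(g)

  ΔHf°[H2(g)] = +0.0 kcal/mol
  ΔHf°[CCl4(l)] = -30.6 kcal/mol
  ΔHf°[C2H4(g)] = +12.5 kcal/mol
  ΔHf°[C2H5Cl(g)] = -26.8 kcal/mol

Products: 2·(-30.6) + 3·(+0.0) + 1·(+12.5) = -48.7
Reactants: 3·(+0.0) + 2·(-26.8) = -53.6
ΔHrxn = (-48.7) − (-53.6) = 4.9 kcal/mol

ΔHrxn = 4.9 kcal/mol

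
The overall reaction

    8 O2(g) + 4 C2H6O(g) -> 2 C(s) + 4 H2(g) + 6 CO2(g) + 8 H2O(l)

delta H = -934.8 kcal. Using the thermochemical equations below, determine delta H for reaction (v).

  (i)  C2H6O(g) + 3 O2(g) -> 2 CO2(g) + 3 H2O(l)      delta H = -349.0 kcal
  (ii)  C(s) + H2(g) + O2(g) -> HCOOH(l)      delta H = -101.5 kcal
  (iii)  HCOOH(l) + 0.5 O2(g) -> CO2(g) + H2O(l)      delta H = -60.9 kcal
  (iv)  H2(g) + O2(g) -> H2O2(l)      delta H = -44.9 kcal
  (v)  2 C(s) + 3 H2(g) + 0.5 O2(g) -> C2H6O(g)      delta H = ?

(i) × 2: (2)·(-349.0) = -698.0 kcal
(ii) × 2: (2)·(-101.5) = -203.0 kcal
(iii) × 2: (2)·(-60.9) = -121.8 kcal
(iv): not needed.
(v) reversed and × 2: contributes −2·x
-934.8 = (-698.0) + (-203.0) + (-121.8) − 2·x
x = (-934.8 − (-1022.8)) / (-2) = -44.0 kcal

delta H = -44.0 kcal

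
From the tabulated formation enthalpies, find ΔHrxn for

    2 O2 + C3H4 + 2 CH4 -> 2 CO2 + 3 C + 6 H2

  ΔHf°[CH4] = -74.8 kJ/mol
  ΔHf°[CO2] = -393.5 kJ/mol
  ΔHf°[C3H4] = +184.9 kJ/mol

Products: 2·(-393.5) + 3·(+0.0) + 6·(+0.0) = -787.0
Reactants: 2·(+0.0) + 1·(+184.9) + 2·(-74.8) = +35.3
ΔHrxn = (-787.0) − (+35.3) = -822.3 kJ/mol

ΔHrxn = -822.3 kJ/mol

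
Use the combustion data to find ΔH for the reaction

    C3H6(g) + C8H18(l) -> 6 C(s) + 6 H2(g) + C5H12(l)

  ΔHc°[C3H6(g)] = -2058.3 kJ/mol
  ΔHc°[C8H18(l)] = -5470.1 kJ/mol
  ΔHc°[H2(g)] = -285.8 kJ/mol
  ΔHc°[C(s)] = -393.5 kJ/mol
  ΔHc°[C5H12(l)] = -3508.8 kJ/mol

ΔH = 56.2 kJ/mol

With combustion enthalpies, reactants minus products:
= [1·(-2058.3) + 1·(-5470.1)] − [6·(-393.5) + 6·(-285.8) + 1·(-3508.8)]
= 56.2 kJ/mol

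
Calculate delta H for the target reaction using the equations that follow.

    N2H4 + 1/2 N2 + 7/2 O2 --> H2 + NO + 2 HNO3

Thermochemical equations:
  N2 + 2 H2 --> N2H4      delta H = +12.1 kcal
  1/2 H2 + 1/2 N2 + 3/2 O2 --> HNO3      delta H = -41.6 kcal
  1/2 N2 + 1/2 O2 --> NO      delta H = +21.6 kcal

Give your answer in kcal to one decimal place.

equation 1 reversed: -12.1 kcal
equation 2 × 2: (2)·(-41.6) = -83.2 kcal
equation 3 as written: +21.6 kcal
delta H = (-1)·(+12.1) + (2)·(-41.6) + (1)·(+21.6) = -73.7 kcal

delta H = -73.7 kcal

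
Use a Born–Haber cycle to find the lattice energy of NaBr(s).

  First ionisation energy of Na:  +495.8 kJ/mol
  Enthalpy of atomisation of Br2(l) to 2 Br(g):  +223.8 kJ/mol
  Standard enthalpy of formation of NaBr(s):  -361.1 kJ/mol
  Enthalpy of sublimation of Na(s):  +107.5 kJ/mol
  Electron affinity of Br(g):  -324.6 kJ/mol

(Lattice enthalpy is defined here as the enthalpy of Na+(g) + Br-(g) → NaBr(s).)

U = -751.7 kJ/mol

ΔHf° = 1·ΔHsub + 1·(ΣIE) + 1/2·D(Br2) + 1·EA + U
-361.1 = 1·(+107.5) + 1·(+495.8) + 1/2·(+223.8) + 1·(-324.6) + U
U = -361.1 − (+390.6) = -751.7 kJ/mol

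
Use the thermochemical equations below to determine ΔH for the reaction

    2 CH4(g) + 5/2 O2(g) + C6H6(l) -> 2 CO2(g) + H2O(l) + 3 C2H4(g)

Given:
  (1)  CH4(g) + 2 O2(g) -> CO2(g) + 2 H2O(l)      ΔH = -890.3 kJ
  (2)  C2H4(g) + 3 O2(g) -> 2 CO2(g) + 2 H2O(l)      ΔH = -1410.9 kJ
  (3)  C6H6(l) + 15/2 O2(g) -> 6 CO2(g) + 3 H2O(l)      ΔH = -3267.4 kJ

ΔH = -815.3 kJ

(1) × 2: (2)·(-890.3) = -1780.6 kJ
(2) reversed and × 3: (-3)·(-1410.9) = +4232.7 kJ
(3) as written: -3267.4 kJ
ΔH = (-1780.6) + (+4232.7) + (-3267.4) = -815.3 kJ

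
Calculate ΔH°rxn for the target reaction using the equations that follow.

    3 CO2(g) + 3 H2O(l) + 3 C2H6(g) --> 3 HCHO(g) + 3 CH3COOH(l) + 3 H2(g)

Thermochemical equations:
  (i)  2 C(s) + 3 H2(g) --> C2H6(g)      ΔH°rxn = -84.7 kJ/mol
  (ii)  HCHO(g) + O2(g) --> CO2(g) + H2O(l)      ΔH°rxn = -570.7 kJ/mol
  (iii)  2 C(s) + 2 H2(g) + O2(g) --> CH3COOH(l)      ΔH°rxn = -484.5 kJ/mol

(i) reversed and × 3 (C2H6(g) must end up as a reactant; scale by 3 for the 3 C2H6(g)): (-3)·(-84.7) = +254.1 kJ/mol
(ii) reversed and × 3 (reverse to put HCHO(g) on the product side; scale by 3 for the 3 HCHO(g)): (-3)·(-570.7) = +1712.1 kJ/mol
(iii) × 3 (×3 to match 3 CH3COOH(l) in the target): (3)·(-484.5) = -1453.5 kJ/mol
ΔH°rxn = (-3)·(-84.7) + (-3)·(-570.7) + (3)·(-484.5) = 512.7 kJ/mol

ΔH°rxn = 512.7 kJ/mol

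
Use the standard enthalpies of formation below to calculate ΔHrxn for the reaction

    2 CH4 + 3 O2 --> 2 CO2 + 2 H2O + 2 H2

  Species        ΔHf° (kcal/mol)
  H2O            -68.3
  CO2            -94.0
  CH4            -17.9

ΔH°rxn = Σ nΔHf°(products) − Σ nΔHf°(reactants).
Products: 2·(-94.0) + 2·(-68.3) + 2·(+0.0) = -324.6
Reactants: 2·(-17.9) + 3·(+0.0) = -35.8
ΔHrxn = (-324.6) − (-35.8) = -288.8 kcal/mol

ΔHrxn = -288.8 kcal/mol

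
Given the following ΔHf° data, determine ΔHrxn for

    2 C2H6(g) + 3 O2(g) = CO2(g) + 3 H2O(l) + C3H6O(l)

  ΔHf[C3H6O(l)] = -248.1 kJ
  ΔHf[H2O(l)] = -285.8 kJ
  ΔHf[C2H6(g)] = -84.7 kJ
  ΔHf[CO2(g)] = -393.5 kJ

ΔH°rxn = Σ nΔHf°(products) − Σ nΔHf°(reactants).
Products: 1·(-393.5) + 3·(-285.8) + 1·(-248.1) = -1499.0
Reactants: 2·(-84.7) + 3·(+0.0) = -169.4
ΔHrxn = (-1499.0) − (-169.4) = -1329.6 kJ

ΔHrxn = -1329.6 kJ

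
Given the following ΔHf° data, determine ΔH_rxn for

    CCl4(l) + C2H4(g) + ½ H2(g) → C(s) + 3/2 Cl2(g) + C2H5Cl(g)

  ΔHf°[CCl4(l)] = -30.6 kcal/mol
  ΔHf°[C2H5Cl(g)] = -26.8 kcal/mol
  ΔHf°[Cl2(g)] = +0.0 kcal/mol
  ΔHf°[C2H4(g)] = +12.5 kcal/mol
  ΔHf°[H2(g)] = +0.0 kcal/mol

Products: 1·(+0.0) + 3/2·(+0.0) + 1·(-26.8) = -26.8
Reactants: 1·(-30.6) + 1·(+12.5) + 1/2·(+0.0) = -18.1
ΔH_rxn = (-26.8) − (-18.1) = -8.7 kcal/mol

ΔH_rxn = -8.7 kcal/mol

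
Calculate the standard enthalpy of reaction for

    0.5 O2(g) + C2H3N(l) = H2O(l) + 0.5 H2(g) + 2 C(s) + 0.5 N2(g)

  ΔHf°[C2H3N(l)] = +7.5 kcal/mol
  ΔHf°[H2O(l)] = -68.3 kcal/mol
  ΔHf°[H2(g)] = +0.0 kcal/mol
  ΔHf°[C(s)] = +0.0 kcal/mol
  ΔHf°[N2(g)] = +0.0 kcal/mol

Products: 1·(-68.3) + 1/2·(+0.0) + 2·(+0.0) + 1/2·(+0.0) = -68.3
Reactants: 1/2·(+0.0) + 1·(+7.5) = +7.5
ΔHrxn = (-68.3) − (+7.5) = -75.8 kcal/mol

ΔHrxn = -75.8 kcal/mol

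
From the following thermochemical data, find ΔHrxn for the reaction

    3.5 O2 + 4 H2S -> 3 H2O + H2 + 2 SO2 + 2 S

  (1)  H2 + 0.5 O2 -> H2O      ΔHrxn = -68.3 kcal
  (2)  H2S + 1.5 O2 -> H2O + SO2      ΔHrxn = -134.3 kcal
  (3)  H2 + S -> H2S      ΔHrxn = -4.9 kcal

ΔHrxn = -327.1 kcal

(1) as written: -68.3 kcal
(2) × 2: (2)·(-134.3) = -268.6 kcal
(3) reversed and × 2: (-2)·(-4.9) = +9.8 kcal
Since enthalpy is a state function, ΔHrxn = (1)·(-68.3) + (2)·(-134.3) + (-2)·(-4.9) = -327.1 kcal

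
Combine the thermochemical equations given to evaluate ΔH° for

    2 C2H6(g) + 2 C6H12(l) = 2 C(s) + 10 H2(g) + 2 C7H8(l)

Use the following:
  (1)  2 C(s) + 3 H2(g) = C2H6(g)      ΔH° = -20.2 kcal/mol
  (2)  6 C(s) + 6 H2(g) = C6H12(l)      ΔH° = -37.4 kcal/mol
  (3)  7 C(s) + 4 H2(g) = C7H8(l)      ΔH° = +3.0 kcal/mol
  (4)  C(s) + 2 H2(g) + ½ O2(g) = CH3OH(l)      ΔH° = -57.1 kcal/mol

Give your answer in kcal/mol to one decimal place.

ΔH° = 121.2 kcal/mol

(1) reversed and × 2 (reverse to put C2H6(g) on the reactant side; ×2 to match 2 C2H6(g) in the target): (-2)·(-20.2) = +40.4 kcal/mol
(2) reversed and × 2 (C6H12(l) must end up as a reactant; scale by 2 for the 2 C6H12(l)): (-2)·(-37.4) = +74.8 kcal/mol
(3) × 2 (scale by 2 for the 2 C7H8(l)): (2)·(+3.0) = +6.0 kcal/mol
(4): not needed (CH3OH(l) appears nowhere else).
ΔH° = (+40.4) + (+74.8) + (+6.0) = 121.2 kcal/mol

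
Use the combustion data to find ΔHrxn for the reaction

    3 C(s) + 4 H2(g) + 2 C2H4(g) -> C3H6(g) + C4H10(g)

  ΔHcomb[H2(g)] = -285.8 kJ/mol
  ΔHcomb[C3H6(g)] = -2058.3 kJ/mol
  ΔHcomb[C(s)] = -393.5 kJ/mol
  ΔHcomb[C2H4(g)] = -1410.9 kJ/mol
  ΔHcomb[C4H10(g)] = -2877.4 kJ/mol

Using ΔH = Σ nΔHc°(reactants) − Σ nΔHc°(products):
= [3·(-393.5) + 4·(-285.8) + 2·(-1410.9)] − [1·(-2058.3) + 1·(-2877.4)]
= -209.8 kJ/mol

ΔHrxn = -209.8 kJ/mol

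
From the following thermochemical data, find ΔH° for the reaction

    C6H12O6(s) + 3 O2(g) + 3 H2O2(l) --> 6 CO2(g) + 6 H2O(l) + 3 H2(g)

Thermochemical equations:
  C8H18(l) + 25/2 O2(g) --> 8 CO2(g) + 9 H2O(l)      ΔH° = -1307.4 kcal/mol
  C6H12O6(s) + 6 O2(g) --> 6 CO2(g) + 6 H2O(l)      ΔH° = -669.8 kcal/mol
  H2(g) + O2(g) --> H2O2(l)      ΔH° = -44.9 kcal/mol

equation 1: not needed.
equation 2 as written: -669.8 kcal/mol
equation 3 reversed and × 3: (-3)·(-44.9) = +134.7 kcal/mol
ΔH° = (1)·(-669.8) + (-3)·(-44.9) = -535.1 kcal/mol

ΔH° = -535.1 kcal/mol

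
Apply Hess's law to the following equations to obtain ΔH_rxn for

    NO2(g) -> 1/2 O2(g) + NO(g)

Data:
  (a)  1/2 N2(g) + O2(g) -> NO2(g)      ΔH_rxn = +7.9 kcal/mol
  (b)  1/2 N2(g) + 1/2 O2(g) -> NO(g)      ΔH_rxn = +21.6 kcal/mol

(a) reversed (NO2(g) must end up as a reactant): -7.9 kcal/mol
(b) as written (NO(g) already on the product side): +21.6 kcal/mol
ΔH_rxn = (-1)·(+7.9) + (1)·(+21.6) = 13.7 kcal/mol

ΔH_rxn = 13.7 kcal/mol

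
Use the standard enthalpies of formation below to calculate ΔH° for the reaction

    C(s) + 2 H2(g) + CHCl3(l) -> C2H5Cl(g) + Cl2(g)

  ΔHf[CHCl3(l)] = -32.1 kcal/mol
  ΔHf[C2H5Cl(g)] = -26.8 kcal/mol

ΔH° = 5.3 kcal/mol

Products: 1·(-26.8) + 1·(+0.0) = -26.8
Reactants: 1·(+0.0) + 2·(+0.0) + 1·(-32.1) = -32.1
ΔH° = (-26.8) − (-32.1) = 5.3 kcal/mol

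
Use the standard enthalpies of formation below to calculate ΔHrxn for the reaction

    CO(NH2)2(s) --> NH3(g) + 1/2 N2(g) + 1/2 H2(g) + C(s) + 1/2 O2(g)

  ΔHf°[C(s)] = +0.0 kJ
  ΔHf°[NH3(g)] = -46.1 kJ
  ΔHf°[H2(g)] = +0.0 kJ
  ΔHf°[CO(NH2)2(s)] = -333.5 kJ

Products: 1·(-46.1) + 1/2·(+0.0) + 1/2·(+0.0) + 1·(+0.0) + 1/2·(+0.0) = -46.1
Reactants: 1·(-333.5) = -333.5
ΔHrxn = (-46.1) − (-333.5) = 287.4 kJ

ΔHrxn = 287.4 kJ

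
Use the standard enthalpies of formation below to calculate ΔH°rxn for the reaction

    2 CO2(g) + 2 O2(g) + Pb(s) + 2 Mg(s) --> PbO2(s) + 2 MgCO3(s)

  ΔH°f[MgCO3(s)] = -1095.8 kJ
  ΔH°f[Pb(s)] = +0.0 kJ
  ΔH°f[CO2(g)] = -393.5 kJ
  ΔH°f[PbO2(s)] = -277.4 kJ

ΔH°rxn = -1682.0 kJ

Products: 1·(-277.4) + 2·(-1095.8) = -2469.0
Reactants: 2·(-393.5) + 2·(+0.0) + 1·(+0.0) + 2·(+0.0) = -787.0
ΔH°rxn = (-2469.0) − (-787.0) = -1682.0 kJ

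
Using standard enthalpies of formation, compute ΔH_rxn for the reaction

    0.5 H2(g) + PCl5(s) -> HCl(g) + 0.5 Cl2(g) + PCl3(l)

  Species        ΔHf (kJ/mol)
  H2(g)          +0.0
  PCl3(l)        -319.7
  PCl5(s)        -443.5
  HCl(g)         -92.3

Products: 1·(-92.3) + 1/2·(+0.0) + 1·(-319.7) = -412.0
Reactants: 1/2·(+0.0) + 1·(-443.5) = -443.5
ΔH_rxn = (-412.0) − (-443.5) = 31.5 kJ/mol

ΔH_rxn = 31.5 kJ/mol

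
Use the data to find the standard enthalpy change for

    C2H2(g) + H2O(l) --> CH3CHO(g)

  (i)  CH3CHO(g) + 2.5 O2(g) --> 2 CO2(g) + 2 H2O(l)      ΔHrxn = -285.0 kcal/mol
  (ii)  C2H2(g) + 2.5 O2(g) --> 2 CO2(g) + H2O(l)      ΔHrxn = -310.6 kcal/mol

ΔHrxn = -25.6 kcal/mol

(i) reversed (CH3CHO(g) must end up as a product): +285.0 kcal/mol
(ii) as written (C2H2(g) already on the reactant side): -310.6 kcal/mol
ΔHrxn = (-1)·(-285.0) + (1)·(-310.6) = -25.6 kcal/mol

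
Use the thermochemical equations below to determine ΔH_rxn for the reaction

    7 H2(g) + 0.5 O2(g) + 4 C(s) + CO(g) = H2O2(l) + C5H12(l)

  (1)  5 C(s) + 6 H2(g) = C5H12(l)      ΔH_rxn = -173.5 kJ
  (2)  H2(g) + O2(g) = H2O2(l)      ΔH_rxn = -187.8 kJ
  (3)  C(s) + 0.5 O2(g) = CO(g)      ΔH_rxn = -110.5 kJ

(1) as written: -173.5 kJ
(2) as written: -187.8 kJ
(3) reversed: +110.5 kJ
ΔH_rxn = (-173.5) + (-187.8) + (+110.5) = -250.8 kJ

ΔH_rxn = -250.8 kJ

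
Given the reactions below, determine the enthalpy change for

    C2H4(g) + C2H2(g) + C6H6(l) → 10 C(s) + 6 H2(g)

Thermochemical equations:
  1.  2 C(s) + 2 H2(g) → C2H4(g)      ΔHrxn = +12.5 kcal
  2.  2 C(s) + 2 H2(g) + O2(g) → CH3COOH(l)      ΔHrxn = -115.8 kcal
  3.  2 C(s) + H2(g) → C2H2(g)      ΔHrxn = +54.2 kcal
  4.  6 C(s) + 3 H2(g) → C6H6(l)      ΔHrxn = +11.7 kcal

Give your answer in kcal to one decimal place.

eq. 1 reversed: -12.5 kcal
eq. 2: not needed.
eq. 3 reversed: -54.2 kcal
eq. 4 reversed: -11.7 kcal
Since enthalpy is a state function, ΔHrxn = (-1)·(+12.5) + (-1)·(+54.2) + (-1)·(+11.7) = -78.4 kcal

ΔHrxn = -78.4 kcal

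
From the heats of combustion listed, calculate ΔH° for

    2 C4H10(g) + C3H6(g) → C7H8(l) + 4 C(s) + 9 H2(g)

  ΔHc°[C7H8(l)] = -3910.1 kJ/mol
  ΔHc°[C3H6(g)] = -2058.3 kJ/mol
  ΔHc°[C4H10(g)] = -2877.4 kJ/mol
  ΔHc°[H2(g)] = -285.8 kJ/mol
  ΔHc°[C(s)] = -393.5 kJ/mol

Using ΔH = Σ nΔHc°(reactants) − Σ nΔHc°(products):
= [2·(-2877.4) + 1·(-2058.3)] − [1·(-3910.1) + 4·(-393.5) + 9·(-285.8)]
= 243.2 kJ/mol

ΔH° = 243.2 kJ/mol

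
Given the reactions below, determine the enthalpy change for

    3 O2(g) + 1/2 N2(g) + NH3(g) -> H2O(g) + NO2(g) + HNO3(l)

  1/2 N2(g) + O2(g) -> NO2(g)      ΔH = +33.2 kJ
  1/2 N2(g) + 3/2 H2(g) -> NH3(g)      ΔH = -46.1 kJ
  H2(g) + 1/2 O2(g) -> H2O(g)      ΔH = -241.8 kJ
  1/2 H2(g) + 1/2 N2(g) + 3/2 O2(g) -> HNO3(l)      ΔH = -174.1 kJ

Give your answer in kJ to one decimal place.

equation 1 as written (NO2(g) already on the product side): +33.2 kJ
equation 2 reversed (reverse to put NH3(g) on the reactant side): +46.1 kJ
equation 3 as written (H2O(g) already on the product side): -241.8 kJ
equation 4 as written (HNO3(l) already on the product side): -174.1 kJ
Summing the manipulated equations, ΔH = (+33.2) + (+46.1) + (-241.8) + (-174.1) = -336.6 kJ

ΔH = -336.6 kJ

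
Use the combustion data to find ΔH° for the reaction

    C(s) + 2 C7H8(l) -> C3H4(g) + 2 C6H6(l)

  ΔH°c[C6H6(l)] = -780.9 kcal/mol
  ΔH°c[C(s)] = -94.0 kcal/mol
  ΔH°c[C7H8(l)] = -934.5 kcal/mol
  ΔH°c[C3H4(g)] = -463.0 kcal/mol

Using ΔH = Σ nΔHc°(reactants) − Σ nΔHc°(products):
= [1·(-94.0) + 2·(-934.5)] − [1·(-463.0) + 2·(-780.9)]
= 61.8 kcal/mol

ΔH° = 61.8 kcal/mol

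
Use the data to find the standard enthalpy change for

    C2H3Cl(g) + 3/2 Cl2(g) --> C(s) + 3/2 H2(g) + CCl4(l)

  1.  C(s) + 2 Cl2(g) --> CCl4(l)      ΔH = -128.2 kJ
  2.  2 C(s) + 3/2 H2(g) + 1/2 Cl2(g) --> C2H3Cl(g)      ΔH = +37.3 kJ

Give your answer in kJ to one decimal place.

ΔH = -165.5 kJ

eq. 1 as written: -128.2 kJ
eq. 2 reversed: -37.3 kJ
ΔH = (-128.2) + (-37.3) = -165.5 kJ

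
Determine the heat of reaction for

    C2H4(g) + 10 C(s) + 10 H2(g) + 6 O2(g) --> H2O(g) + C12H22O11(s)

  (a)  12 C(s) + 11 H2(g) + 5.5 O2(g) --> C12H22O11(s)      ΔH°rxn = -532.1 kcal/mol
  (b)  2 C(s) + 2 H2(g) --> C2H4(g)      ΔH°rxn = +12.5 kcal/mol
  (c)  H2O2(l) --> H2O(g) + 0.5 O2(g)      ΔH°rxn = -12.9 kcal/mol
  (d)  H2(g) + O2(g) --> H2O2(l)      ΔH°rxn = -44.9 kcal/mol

ΔH°rxn = -602.4 kcal/mol

(a) as written: -532.1 kcal/mol
(b) reversed: -12.5 kcal/mol
(c) as written: -12.9 kcal/mol
(d) as written: -44.9 kcal/mol
By Hess's law, ΔH°rxn = (-532.1) + (-12.5) + (-12.9) + (-44.9) = -602.4 kcal/mol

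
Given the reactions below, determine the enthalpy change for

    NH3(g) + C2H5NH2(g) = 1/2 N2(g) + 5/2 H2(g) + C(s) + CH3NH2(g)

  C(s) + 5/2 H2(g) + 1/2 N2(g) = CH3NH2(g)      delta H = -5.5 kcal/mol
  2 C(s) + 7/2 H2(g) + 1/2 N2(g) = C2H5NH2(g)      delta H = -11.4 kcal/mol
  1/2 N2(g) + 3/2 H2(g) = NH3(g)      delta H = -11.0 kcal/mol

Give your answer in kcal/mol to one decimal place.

equation 1 as written (CH3NH2(g) already on the product side): -5.5 kcal/mol
equation 2 reversed (C2H5NH2(g) must end up as a reactant): +11.4 kcal/mol
equation 3 reversed (reverse to put NH3(g) on the reactant side): +11.0 kcal/mol
delta H = (-5.5) + (+11.4) + (+11.0) = 16.9 kcal/mol

delta H = 16.9 kcal/mol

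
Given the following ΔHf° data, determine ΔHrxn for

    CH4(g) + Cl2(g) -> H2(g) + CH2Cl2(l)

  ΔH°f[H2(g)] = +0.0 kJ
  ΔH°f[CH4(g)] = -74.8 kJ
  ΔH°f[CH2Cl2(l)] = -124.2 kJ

ΔH°rxn = Σ nΔHf°(products) − Σ nΔHf°(reactants).
Products: 1·(+0.0) + 1·(-124.2) = -124.2
Reactants: 1·(-74.8) + 1·(+0.0) = -74.8
ΔHrxn = (-124.2) − (-74.8) = -49.4 kJ

ΔHrxn = -49.4 kJ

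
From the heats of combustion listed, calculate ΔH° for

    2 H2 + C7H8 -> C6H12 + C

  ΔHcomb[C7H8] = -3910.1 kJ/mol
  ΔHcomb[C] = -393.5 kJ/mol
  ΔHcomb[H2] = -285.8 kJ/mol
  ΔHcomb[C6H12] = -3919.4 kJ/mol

With combustion enthalpies, reactants minus products:
= [2·(-285.8) + 1·(-3910.1)] − [1·(-3919.4) + 1·(-393.5)]
= -168.8 kJ/mol

ΔH° = -168.8 kJ/mol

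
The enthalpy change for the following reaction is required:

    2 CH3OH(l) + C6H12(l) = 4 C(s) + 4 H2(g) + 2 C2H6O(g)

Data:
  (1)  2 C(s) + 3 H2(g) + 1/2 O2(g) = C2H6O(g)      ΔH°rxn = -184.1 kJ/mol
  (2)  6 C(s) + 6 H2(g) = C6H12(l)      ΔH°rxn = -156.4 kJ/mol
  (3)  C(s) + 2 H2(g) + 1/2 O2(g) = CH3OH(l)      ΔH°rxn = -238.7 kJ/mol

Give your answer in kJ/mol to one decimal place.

ΔH°rxn = 265.6 kJ/mol

(1) × 2: (2)·(-184.1) = -368.2 kJ/mol
(2) reversed: +156.4 kJ/mol
(3) reversed and × 2: (-2)·(-238.7) = +477.4 kJ/mol
Summing the manipulated equations, ΔH°rxn = (-368.2) + (+156.4) + (+477.4) = 265.6 kJ/mol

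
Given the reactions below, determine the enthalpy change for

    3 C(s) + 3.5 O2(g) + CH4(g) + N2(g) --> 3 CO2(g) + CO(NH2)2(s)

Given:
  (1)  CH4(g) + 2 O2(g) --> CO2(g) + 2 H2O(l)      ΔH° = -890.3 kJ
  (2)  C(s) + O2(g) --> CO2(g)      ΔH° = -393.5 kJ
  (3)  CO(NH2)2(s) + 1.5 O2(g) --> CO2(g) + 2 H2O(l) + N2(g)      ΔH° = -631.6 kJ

ΔH° = -1439.2 kJ

(1) as written: -890.3 kJ
(2) × 3: (3)·(-393.5) = -1180.5 kJ
(3) reversed: +631.6 kJ
Summing the manipulated equations, ΔH° = (-890.3) + (-1180.5) + (+631.6) = -1439.2 kJ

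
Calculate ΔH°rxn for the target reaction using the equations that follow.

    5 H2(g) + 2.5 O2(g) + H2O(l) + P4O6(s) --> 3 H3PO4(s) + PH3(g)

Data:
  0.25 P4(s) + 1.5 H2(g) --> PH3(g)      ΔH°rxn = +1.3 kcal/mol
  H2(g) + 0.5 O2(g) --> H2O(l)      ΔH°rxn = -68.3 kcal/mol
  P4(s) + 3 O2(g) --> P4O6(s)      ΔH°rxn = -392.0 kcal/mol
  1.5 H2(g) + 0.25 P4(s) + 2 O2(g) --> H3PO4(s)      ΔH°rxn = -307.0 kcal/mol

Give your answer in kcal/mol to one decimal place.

ΔH°rxn = -459.4 kcal/mol

equation 1 as written (PH3(g) already on the product side): +1.3 kcal/mol
equation 2 reversed (H2O(l) must end up as a reactant): +68.3 kcal/mol
equation 3 reversed (reverse to put P4O6(s) on the reactant side): +392.0 kcal/mol
equation 4 × 3 (scale by 3 for the 3 H3PO4(s)): (3)·(-307.0) = -921.0 kcal/mol
ΔH°rxn = (+1.3) + (+68.3) + (+392.0) + (-921.0) = -459.4 kcal/mol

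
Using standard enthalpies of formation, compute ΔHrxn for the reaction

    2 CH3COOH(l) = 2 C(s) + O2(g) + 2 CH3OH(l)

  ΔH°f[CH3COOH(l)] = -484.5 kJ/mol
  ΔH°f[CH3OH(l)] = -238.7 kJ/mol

Products: 2·(+0.0) + 1·(+0.0) + 2·(-238.7) = -477.4
Reactants: 2·(-484.5) = -969.0
ΔHrxn = (-477.4) − (-969.0) = 491.6 kJ/mol

ΔHrxn = 491.6 kJ/mol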